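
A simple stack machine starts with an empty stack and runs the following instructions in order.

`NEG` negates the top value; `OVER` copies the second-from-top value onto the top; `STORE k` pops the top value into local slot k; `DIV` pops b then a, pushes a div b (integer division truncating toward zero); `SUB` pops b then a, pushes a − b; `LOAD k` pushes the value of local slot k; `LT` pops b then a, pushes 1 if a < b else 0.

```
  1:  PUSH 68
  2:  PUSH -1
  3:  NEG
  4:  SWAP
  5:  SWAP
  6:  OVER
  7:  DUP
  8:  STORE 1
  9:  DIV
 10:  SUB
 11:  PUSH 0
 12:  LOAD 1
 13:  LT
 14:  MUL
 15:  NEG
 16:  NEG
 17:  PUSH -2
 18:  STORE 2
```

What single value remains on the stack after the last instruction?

PUSH 68 → [68]
PUSH -1 → [68, -1]
NEG     → [68, 1]
SWAP    → [1, 68]
SWAP    → [68, 1]
OVER    → [68, 1, 68]
DUP     → [68, 1, 68, 68]
STORE 1 → [68, 1, 68]
DIV     → [68, 0]
SUB     → [68]
PUSH 0  → [68, 0]
LOAD 1  → [68, 0, 68]
LT      → [68, 1]
MUL     → [68]
NEG     → [-68]
NEG     → [68]
PUSH -2 → [68, -2]
STORE 2 → [68]

68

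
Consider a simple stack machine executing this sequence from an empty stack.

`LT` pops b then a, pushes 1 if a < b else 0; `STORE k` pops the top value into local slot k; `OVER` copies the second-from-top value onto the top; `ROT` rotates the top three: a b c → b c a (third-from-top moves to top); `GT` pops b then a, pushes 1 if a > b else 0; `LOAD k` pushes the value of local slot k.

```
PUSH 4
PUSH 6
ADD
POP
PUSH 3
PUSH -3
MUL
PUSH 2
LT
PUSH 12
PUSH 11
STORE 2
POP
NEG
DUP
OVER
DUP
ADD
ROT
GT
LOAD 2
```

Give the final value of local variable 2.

PUSH 4  -> 4
PUSH 6  -> 4 6
ADD     -> 10
POP     -> (empty)
PUSH 3  -> 3
PUSH -3 -> 3 -3
MUL     -> -9
PUSH 2  -> -9 2
LT      -> 1
PUSH 12 -> 1 12
PUSH 11 -> 1 12 11
STORE 2 -> 1 12
POP     -> 1
NEG     -> -1
DUP     -> -1 -1
OVER    -> -1 -1 -1
DUP     -> -1 -1 -1 -1
ADD     -> -1 -1 -2
ROT     -> -1 -2 -1
GT      -> -1 0
LOAD 2  -> -1 0 11

11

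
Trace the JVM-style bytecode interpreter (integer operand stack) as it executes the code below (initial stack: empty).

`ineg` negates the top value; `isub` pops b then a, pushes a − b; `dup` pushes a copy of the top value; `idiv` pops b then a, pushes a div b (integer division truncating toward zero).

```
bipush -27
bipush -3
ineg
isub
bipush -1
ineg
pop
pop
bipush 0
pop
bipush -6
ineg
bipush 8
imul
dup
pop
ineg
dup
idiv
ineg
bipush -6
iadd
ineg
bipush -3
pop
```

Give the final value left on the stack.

7

bipush -27 → -27
bipush -3  → -27 -3
ineg       → -27 3
isub       → -30
bipush -1  → -30 -1
ineg       → -30 1
pop        → -30
pop        → (empty)
bipush 0   → 0
pop        → (empty)
bipush -6  → -6
ineg       → 6
bipush 8   → 6 8
imul       → 48
dup        → 48 48
pop        → 48
ineg       → -48
dup        → -48 -48
idiv       → 1
ineg       → -1
bipush -6  → -1 -6
iadd       → -7
ineg       → 7
bipush -3  → 7 -3
pop        → 7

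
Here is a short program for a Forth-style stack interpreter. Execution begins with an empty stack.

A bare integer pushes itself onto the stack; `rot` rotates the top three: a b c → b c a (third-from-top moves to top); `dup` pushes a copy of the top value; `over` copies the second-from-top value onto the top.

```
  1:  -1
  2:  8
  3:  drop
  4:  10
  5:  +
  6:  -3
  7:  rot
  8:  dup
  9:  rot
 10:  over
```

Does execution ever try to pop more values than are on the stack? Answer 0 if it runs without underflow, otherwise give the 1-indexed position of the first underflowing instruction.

7

-1   → -1
8    → -1 8
drop → -1
10   → -1 10
+    → 9
-3   → 9 -3
rot  — needs 3 operands, stack has 2 → underflow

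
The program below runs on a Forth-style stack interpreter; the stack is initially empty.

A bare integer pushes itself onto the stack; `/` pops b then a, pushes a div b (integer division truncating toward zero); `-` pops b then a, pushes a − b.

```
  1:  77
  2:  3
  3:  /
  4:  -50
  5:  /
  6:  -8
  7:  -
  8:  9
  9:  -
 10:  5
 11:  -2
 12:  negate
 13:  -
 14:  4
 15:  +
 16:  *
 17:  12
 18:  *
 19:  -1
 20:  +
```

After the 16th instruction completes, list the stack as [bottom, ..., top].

77     : [77]
3      : [77, 3]
/      : [25]
-50    : [25, -50]
/      : [0]
-8     : [0, -8]
-      : [8]
9      : [8, 9]
-      : [-1]
5      : [-1, 5]
-2     : [-1, 5, -2]
negate : [-1, 5, 2]
-      : [-1, 3]
4      : [-1, 3, 4]
+      : [-1, 7]
*      : [-7]

[-7]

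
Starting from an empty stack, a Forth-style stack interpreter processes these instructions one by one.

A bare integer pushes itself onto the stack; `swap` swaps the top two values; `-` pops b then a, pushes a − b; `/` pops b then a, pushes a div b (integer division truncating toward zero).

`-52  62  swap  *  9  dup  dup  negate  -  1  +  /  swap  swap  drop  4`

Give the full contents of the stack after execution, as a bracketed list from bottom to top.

-52    : [-52]
62     : [-52, 62]
swap   : [62, -52]
*      : [-3224]
9      : [-3224, 9]
dup    : [-3224, 9, 9]
dup    : [-3224, 9, 9, 9]
negate : [-3224, 9, 9, -9]
-      : [-3224, 9, 18]
1      : [-3224, 9, 18, 1]
+      : [-3224, 9, 19]
/      : [-3224, 0]
swap   : [0, -3224]
swap   : [-3224, 0]
drop   : [-3224]
4      : [-3224, 4]

[-3224, 4]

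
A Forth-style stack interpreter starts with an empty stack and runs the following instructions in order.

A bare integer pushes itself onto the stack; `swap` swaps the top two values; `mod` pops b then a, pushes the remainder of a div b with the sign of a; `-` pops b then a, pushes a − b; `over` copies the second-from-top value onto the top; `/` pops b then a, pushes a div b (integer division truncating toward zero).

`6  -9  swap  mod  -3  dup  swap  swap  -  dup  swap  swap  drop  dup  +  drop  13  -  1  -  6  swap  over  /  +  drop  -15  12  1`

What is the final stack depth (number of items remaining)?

6    → 6
-9   → 6 -9
swap → -9 6
mod  → -3
-3   → -3 -3
dup  → -3 -3 -3
swap → -3 -3 -3
swap → -3 -3 -3
-    → -3 0
dup  → -3 0 0
swap → -3 0 0
swap → -3 0 0
drop → -3 0
dup  → -3 0 0
+    → -3 0
drop → -3
13   → -3 13
-    → -16
1    → -16 1
-    → -17
6    → -17 6
swap → 6 -17
over → 6 -17 6
/    → 6 -2
+    → 4
drop → (empty)
-15  → -15
12   → -15 12
1    → -15 12 1

3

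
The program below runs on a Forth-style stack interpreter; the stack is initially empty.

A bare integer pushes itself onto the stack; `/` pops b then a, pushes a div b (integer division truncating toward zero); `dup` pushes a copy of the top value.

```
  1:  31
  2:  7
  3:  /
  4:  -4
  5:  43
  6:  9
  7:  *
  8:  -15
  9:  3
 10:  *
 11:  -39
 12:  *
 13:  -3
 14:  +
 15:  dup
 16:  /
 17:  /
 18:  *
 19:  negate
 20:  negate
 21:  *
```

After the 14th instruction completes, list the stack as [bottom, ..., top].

31  → 31
7   → 31 7
/   → 4
-4  → 4 -4
43  → 4 -4 43
9   → 4 -4 43 9
*   → 4 -4 387
-15 → 4 -4 387 -15
3   → 4 -4 387 -15 3
*   → 4 -4 387 -45
-39 → 4 -4 387 -45 -39
*   → 4 -4 387 1755
-3  → 4 -4 387 1755 -3
+   → 4 -4 387 1752

[4, -4, 387, 1752]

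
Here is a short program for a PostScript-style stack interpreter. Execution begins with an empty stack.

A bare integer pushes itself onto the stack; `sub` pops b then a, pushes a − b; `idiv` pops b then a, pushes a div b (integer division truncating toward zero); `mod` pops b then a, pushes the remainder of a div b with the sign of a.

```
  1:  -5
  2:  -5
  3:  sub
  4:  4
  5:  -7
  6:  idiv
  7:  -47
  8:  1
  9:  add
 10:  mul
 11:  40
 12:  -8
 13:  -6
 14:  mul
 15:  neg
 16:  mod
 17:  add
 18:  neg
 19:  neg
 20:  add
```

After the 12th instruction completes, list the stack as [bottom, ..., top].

[0, 0, 40, -8]

-5   -> -5
-5   -> -5 -5
sub  -> 0
4    -> 0 4
-7   -> 0 4 -7
idiv -> 0 0
-47  -> 0 0 -47
1    -> 0 0 -47 1
add  -> 0 0 -46
mul  -> 0 0
40   -> 0 0 40
-8   -> 0 0 40 -8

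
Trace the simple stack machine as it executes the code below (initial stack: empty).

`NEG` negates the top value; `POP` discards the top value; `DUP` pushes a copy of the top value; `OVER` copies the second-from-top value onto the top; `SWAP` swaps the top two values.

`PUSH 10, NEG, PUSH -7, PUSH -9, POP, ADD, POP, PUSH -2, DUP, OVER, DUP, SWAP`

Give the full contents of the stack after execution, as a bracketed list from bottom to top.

PUSH 10  10
NEG      -10
PUSH -7  -10 -7
PUSH -9  -10 -7 -9
POP      -10 -7
ADD      -17
POP      (empty)
PUSH -2  -2
DUP      -2 -2
OVER     -2 -2 -2
DUP      -2 -2 -2 -2
SWAP     -2 -2 -2 -2

[-2, -2, -2, -2]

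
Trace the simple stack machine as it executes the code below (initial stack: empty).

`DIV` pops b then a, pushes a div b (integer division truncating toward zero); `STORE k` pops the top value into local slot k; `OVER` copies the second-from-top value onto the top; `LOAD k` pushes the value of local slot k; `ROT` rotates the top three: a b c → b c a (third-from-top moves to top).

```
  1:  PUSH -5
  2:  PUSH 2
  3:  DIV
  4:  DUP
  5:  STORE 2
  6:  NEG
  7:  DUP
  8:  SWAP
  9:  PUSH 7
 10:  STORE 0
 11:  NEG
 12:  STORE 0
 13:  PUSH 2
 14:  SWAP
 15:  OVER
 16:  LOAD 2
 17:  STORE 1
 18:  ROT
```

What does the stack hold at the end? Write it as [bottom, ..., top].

[2, 2, 2]

PUSH -5  -5
PUSH 2   -5 2
DIV      -2
DUP      -2 -2
STORE 2  -2
NEG      2
DUP      2 2
SWAP     2 2
PUSH 7   2 2 7
STORE 0  2 2
NEG      2 -2
STORE 0  2
PUSH 2   2 2
SWAP     2 2
OVER     2 2 2
LOAD 2   2 2 2 -2
STORE 1  2 2 2
ROT      2 2 2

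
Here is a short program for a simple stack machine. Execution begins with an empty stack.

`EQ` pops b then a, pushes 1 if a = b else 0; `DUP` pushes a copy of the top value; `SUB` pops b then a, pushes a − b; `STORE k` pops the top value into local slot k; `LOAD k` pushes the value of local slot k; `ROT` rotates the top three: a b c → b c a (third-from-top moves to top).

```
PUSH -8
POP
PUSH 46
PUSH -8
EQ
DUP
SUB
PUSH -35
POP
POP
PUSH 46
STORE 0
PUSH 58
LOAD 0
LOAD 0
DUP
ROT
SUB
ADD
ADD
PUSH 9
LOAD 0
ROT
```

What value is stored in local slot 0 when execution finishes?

46

PUSH -8  : [-8]
POP      : []
PUSH 46  : [46]
PUSH -8  : [46, -8]
EQ       : [0]
DUP      : [0, 0]
SUB      : [0]
PUSH -35 : [0, -35]
POP      : [0]
POP      : []
PUSH 46  : [46]
STORE 0  : []
PUSH 58  : [58]
LOAD 0   : [58, 46]
LOAD 0   : [58, 46, 46]
DUP      : [58, 46, 46, 46]
ROT      : [58, 46, 46, 46]
SUB      : [58, 46, 0]
ADD      : [58, 46]
ADD      : [104]
PUSH 9   : [104, 9]
LOAD 0   : [104, 9, 46]
ROT      : [9, 46, 104]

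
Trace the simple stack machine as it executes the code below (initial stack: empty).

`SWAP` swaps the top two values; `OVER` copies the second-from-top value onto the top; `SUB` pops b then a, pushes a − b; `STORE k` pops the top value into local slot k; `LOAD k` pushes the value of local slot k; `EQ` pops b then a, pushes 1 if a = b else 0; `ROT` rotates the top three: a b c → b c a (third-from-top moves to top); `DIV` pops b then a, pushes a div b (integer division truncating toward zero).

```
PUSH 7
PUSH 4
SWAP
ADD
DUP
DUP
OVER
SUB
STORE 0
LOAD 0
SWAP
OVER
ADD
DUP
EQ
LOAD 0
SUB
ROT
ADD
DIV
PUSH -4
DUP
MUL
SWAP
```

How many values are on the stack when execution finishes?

PUSH 7  → 7
PUSH 4  → 7 4
SWAP    → 4 7
ADD     → 11
DUP     → 11 11
DUP     → 11 11 11
OVER    → 11 11 11 11
SUB     → 11 11 0
STORE 0 → 11 11
LOAD 0  → 11 11 0
SWAP    → 11 0 11
OVER    → 11 0 11 0
ADD     → 11 0 11
DUP     → 11 0 11 11
EQ      → 11 0 1
LOAD 0  → 11 0 1 0
SUB     → 11 0 1
ROT     → 0 1 11
ADD     → 0 12
DIV     → 0
PUSH -4 → 0 -4
DUP     → 0 -4 -4
MUL     → 0 16
SWAP    → 16 0

2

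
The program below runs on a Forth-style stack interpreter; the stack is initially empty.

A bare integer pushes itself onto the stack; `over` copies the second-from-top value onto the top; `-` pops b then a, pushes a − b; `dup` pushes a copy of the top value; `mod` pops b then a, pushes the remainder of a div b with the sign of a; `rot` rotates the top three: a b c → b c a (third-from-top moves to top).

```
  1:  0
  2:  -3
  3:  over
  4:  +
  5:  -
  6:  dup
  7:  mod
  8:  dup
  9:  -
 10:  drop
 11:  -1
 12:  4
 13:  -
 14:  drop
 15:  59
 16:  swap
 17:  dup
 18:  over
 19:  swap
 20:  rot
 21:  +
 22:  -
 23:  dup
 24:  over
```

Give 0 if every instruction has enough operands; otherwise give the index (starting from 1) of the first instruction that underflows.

0    → 0
-3   → 0 -3
over → 0 -3 0
+    → 0 -3
-    → 3
dup  → 3 3
mod  → 0
dup  → 0 0
-    → 0
drop → (empty)
-1   → -1
4    → -1 4
-    → -5
drop → (empty)
59   → 59
swap  — needs 2 operands, stack has 1 → underflow

16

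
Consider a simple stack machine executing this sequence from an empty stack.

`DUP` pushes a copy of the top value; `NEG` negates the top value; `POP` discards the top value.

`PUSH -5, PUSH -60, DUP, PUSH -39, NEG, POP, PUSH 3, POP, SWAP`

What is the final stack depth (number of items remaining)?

3

PUSH -5  : -5
PUSH -60 : -5 -60
DUP      : -5 -60 -60
PUSH -39 : -5 -60 -60 -39
NEG      : -5 -60 -60 39
POP      : -5 -60 -60
PUSH 3   : -5 -60 -60 3
POP      : -5 -60 -60
SWAP     : -5 -60 -60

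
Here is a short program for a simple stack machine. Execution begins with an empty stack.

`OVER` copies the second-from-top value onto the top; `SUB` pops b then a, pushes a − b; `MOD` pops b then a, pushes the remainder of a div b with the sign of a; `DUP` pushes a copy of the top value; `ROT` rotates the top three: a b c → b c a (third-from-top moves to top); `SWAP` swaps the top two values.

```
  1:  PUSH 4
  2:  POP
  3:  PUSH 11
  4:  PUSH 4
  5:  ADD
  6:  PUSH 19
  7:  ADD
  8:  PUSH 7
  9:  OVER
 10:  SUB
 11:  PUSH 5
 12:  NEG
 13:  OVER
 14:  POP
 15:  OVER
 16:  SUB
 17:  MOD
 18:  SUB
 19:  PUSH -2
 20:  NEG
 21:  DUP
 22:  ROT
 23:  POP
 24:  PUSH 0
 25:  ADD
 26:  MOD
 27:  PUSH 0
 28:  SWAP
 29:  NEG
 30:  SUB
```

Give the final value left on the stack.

0

PUSH 4   4
POP      (empty)
PUSH 11  11
PUSH 4   11 4
ADD      15
PUSH 19  15 19
ADD      34
PUSH 7   34 7
OVER     34 7 34
SUB      34 -27
PUSH 5   34 -27 5
NEG      34 -27 -5
OVER     34 -27 -5 -27
POP      34 -27 -5
OVER     34 -27 -5 -27
SUB      34 -27 22
MOD      34 -5
SUB      39
PUSH -2  39 -2
NEG      39 2
DUP      39 2 2
ROT      2 2 39
POP      2 2
PUSH 0   2 2 0
ADD      2 2
MOD      0
PUSH 0   0 0
SWAP     0 0
NEG      0 0
SUB      0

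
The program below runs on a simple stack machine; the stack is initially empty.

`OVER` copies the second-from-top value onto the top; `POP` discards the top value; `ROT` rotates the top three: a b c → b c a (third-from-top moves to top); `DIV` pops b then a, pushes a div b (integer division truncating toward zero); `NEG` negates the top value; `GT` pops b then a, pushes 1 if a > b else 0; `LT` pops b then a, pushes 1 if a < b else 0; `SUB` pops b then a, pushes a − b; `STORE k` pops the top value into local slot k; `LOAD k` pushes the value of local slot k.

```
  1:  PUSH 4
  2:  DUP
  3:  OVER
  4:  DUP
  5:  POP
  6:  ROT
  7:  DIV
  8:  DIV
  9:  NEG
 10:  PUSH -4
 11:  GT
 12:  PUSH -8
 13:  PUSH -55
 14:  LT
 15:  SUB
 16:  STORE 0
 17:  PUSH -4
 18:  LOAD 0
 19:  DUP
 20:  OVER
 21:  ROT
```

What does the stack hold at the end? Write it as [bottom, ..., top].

PUSH 4   → [4]
DUP      → [4, 4]
OVER     → [4, 4, 4]
DUP      → [4, 4, 4, 4]
POP      → [4, 4, 4]
ROT      → [4, 4, 4]
DIV      → [4, 1]
DIV      → [4]
NEG      → [-4]
PUSH -4  → [-4, -4]
GT       → [0]
PUSH -8  → [0, -8]
PUSH -55 → [0, -8, -55]
LT       → [0, 0]
SUB      → [0]
STORE 0  → []
PUSH -4  → [-4]
LOAD 0   → [-4, 0]
DUP      → [-4, 0, 0]
OVER     → [-4, 0, 0, 0]
ROT      → [-4, 0, 0, 0]

[-4, 0, 0, 0]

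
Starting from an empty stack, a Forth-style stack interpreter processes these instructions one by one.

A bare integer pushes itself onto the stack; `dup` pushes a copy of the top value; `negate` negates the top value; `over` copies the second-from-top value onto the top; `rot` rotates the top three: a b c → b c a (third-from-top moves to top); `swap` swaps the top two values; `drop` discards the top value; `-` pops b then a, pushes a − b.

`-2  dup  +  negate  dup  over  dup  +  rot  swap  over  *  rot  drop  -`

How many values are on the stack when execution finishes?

-2     -> -2
dup    -> -2 -2
+      -> -4
negate -> 4
dup    -> 4 4
over   -> 4 4 4
dup    -> 4 4 4 4
+      -> 4 4 8
rot    -> 4 8 4
swap   -> 4 4 8
over   -> 4 4 8 4
*      -> 4 4 32
rot    -> 4 32 4
drop   -> 4 32
-      -> -28

1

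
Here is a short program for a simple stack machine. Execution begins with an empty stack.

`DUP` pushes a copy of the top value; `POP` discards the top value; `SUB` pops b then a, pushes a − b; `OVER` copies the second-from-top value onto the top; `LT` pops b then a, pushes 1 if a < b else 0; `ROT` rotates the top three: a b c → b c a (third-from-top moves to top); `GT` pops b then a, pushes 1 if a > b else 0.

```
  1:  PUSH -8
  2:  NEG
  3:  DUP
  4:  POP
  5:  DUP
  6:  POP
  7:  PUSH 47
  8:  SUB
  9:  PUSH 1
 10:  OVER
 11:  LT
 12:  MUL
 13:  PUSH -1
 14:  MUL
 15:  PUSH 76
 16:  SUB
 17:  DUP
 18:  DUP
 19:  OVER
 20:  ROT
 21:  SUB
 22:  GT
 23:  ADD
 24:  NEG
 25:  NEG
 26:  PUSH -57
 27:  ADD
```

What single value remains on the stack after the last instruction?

-133

PUSH -8  → -8
NEG      → 8
DUP      → 8 8
POP      → 8
DUP      → 8 8
POP      → 8
PUSH 47  → 8 47
SUB      → -39
PUSH 1   → -39 1
OVER     → -39 1 -39
LT       → -39 0
MUL      → 0
PUSH -1  → 0 -1
MUL      → 0
PUSH 76  → 0 76
SUB      → -76
DUP      → -76 -76
DUP      → -76 -76 -76
OVER     → -76 -76 -76 -76
ROT      → -76 -76 -76 -76
SUB      → -76 -76 0
GT       → -76 0
ADD      → -76
NEG      → 76
NEG      → -76
PUSH -57 → -76 -57
ADD      → -133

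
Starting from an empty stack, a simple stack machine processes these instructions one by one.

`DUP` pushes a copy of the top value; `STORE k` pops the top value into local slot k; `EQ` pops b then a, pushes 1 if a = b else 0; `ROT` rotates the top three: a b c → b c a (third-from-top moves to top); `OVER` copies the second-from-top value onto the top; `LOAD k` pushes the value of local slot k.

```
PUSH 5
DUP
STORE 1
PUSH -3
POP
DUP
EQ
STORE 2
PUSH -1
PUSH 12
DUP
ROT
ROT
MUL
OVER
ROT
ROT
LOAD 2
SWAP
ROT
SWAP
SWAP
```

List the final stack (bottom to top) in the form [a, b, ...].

[12, 1, -12, 12]

PUSH 5  : [5]
DUP     : [5, 5]
STORE 1 : [5]
PUSH -3 : [5, -3]
POP     : [5]
DUP     : [5, 5]
EQ      : [1]
STORE 2 : []
PUSH -1 : [-1]
PUSH 12 : [-1, 12]
DUP     : [-1, 12, 12]
ROT     : [12, 12, -1]
ROT     : [12, -1, 12]
MUL     : [12, -12]
OVER    : [12, -12, 12]
ROT     : [-12, 12, 12]
ROT     : [12, 12, -12]
LOAD 2  : [12, 12, -12, 1]
SWAP    : [12, 12, 1, -12]
ROT     : [12, 1, -12, 12]
SWAP    : [12, 1, 12, -12]
SWAP    : [12, 1, -12, 12]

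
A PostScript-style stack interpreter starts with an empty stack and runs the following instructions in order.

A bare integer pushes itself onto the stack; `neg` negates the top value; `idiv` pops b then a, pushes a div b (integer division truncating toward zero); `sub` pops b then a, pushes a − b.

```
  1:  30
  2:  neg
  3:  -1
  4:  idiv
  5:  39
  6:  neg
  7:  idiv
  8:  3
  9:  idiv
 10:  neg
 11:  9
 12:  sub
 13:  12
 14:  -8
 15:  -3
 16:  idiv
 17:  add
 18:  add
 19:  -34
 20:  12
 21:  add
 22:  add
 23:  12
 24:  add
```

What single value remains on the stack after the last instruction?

-5

30   → [30]
neg  → [-30]
-1   → [-30, -1]
idiv → [30]
39   → [30, 39]
neg  → [30, -39]
idiv → [0]
3    → [0, 3]
idiv → [0]
neg  → [0]
9    → [0, 9]
sub  → [-9]
12   → [-9, 12]
-8   → [-9, 12, -8]
-3   → [-9, 12, -8, -3]
idiv → [-9, 12, 2]
add  → [-9, 14]
add  → [5]
-34  → [5, -34]
12   → [5, -34, 12]
add  → [5, -22]
add  → [-17]
12   → [-17, 12]
add  → [-5]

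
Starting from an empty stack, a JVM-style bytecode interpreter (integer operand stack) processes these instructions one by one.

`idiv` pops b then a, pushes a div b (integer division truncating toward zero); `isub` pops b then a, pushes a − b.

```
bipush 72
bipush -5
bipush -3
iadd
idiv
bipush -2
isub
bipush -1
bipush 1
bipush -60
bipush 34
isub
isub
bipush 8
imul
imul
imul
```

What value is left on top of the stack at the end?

bipush 72  : [72]
bipush -5  : [72, -5]
bipush -3  : [72, -5, -3]
iadd       : [72, -8]
idiv       : [-9]
bipush -2  : [-9, -2]
isub       : [-7]
bipush -1  : [-7, -1]
bipush 1   : [-7, -1, 1]
bipush -60 : [-7, -1, 1, -60]
bipush 34  : [-7, -1, 1, -60, 34]
isub       : [-7, -1, 1, -94]
isub       : [-7, -1, 95]
bipush 8   : [-7, -1, 95, 8]
imul       : [-7, -1, 760]
imul       : [-7, -760]
imul       : [5320]

5320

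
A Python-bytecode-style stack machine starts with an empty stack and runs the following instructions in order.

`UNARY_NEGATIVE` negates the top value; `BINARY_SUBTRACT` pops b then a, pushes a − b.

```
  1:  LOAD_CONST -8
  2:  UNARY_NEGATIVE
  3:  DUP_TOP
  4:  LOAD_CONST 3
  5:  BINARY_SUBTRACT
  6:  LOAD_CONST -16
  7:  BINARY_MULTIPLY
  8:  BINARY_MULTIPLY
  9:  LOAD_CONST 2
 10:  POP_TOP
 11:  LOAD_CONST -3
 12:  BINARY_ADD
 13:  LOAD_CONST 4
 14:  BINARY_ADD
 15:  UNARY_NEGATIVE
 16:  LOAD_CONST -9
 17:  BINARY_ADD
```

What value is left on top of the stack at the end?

LOAD_CONST -8   → [-8]
UNARY_NEGATIVE  → [8]
DUP_TOP         → [8, 8]
LOAD_CONST 3    → [8, 8, 3]
BINARY_SUBTRACT → [8, 5]
LOAD_CONST -16  → [8, 5, -16]
BINARY_MULTIPLY → [8, -80]
BINARY_MULTIPLY → [-640]
LOAD_CONST 2    → [-640, 2]
POP_TOP         → [-640]
LOAD_CONST -3   → [-640, -3]
BINARY_ADD      → [-643]
LOAD_CONST 4    → [-643, 4]
BINARY_ADD      → [-639]
UNARY_NEGATIVE  → [639]
LOAD_CONST -9   → [639, -9]
BINARY_ADD      → [630]

630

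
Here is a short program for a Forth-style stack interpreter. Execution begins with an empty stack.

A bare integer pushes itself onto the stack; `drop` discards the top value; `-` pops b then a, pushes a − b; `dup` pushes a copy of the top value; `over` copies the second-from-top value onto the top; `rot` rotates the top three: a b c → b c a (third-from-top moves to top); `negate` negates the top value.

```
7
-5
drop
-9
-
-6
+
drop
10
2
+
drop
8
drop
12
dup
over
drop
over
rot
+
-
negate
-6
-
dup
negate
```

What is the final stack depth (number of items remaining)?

2

7      → [7]
-5     → [7, -5]
drop   → [7]
-9     → [7, -9]
-      → [16]
-6     → [16, -6]
+      → [10]
drop   → []
10     → [10]
2      → [10, 2]
+      → [12]
drop   → []
8      → [8]
drop   → []
12     → [12]
dup    → [12, 12]
over   → [12, 12, 12]
drop   → [12, 12]
over   → [12, 12, 12]
rot    → [12, 12, 12]
+      → [12, 24]
-      → [-12]
negate → [12]
-6     → [12, -6]
-      → [18]
dup    → [18, 18]
negate → [18, -18]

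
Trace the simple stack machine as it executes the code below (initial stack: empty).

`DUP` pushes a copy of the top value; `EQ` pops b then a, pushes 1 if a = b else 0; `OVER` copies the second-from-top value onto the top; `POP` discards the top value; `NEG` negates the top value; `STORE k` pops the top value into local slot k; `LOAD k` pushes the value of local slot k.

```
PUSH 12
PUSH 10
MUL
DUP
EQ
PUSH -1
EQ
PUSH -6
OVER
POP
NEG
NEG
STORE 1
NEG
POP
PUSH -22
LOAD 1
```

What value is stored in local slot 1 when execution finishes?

-6

PUSH 12   12
PUSH 10   12 10
MUL       120
DUP       120 120
EQ        1
PUSH -1   1 -1
EQ        0
PUSH -6   0 -6
OVER      0 -6 0
POP       0 -6
NEG       0 6
NEG       0 -6
STORE 1   0
NEG       0
POP       (empty)
PUSH -22  -22
LOAD 1    -22 -6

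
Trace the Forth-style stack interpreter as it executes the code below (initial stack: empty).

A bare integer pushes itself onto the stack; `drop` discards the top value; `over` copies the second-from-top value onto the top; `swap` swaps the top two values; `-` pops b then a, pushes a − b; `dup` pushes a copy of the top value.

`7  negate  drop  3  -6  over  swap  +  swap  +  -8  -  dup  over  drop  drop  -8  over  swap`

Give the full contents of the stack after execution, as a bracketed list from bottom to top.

[8, 8, -8]

7      → 7
negate → -7
drop   → (empty)
3      → 3
-6     → 3 -6
over   → 3 -6 3
swap   → 3 3 -6
+      → 3 -3
swap   → -3 3
+      → 0
-8     → 0 -8
-      → 8
dup    → 8 8
over   → 8 8 8
drop   → 8 8
drop   → 8
-8     → 8 -8
over   → 8 -8 8
swap   → 8 8 -8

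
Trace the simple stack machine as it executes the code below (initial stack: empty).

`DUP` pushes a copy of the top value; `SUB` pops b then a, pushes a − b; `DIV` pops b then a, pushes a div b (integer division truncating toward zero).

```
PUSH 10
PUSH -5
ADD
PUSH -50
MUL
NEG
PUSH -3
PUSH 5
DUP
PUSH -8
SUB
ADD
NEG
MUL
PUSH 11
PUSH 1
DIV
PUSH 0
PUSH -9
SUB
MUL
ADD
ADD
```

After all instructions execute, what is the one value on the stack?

PUSH 10   10
PUSH -5   10 -5
ADD       5
PUSH -50  5 -50
MUL       -250
NEG       250
PUSH -3   250 -3
PUSH 5    250 -3 5
DUP       250 -3 5 5
PUSH -8   250 -3 5 5 -8
SUB       250 -3 5 13
ADD       250 -3 18
NEG       250 -3 -18
MUL       250 54
PUSH 11   250 54 11
PUSH 1    250 54 11 1
DIV       250 54 11
PUSH 0    250 54 11 0
PUSH -9   250 54 11 0 -9
SUB       250 54 11 9
MUL       250 54 99
ADD       250 153
ADD       403

403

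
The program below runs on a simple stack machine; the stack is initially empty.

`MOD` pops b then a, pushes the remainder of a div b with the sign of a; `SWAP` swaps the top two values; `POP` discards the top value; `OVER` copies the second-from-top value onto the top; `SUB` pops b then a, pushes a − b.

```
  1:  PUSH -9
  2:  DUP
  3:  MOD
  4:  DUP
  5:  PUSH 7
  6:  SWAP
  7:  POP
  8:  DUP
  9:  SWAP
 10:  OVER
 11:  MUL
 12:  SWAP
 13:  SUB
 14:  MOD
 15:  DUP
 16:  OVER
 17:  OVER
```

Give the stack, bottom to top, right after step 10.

[0, 7, 7, 7]

PUSH -9 -> -9
DUP     -> -9 -9
MOD     -> 0
DUP     -> 0 0
PUSH 7  -> 0 0 7
SWAP    -> 0 7 0
POP     -> 0 7
DUP     -> 0 7 7
SWAP    -> 0 7 7
OVER    -> 0 7 7 7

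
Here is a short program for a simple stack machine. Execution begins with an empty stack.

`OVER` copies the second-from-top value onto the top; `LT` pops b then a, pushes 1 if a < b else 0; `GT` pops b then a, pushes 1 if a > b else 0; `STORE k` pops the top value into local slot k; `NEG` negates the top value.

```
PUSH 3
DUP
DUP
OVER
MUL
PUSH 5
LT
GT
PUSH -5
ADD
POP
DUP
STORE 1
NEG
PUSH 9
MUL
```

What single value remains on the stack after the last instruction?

PUSH 3   [3]
DUP      [3, 3]
DUP      [3, 3, 3]
OVER     [3, 3, 3, 3]
MUL      [3, 3, 9]
PUSH 5   [3, 3, 9, 5]
LT       [3, 3, 0]
GT       [3, 1]
PUSH -5  [3, 1, -5]
ADD      [3, -4]
POP      [3]
DUP      [3, 3]
STORE 1  [3]
NEG      [-3]
PUSH 9   [-3, 9]
MUL      [-27]

-27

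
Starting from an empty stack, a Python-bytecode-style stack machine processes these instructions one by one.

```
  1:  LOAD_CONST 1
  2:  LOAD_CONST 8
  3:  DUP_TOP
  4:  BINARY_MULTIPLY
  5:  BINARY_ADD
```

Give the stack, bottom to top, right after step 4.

[1, 64]

LOAD_CONST 1     [1]
LOAD_CONST 8     [1, 8]
DUP_TOP          [1, 8, 8]
BINARY_MULTIPLY  [1, 64]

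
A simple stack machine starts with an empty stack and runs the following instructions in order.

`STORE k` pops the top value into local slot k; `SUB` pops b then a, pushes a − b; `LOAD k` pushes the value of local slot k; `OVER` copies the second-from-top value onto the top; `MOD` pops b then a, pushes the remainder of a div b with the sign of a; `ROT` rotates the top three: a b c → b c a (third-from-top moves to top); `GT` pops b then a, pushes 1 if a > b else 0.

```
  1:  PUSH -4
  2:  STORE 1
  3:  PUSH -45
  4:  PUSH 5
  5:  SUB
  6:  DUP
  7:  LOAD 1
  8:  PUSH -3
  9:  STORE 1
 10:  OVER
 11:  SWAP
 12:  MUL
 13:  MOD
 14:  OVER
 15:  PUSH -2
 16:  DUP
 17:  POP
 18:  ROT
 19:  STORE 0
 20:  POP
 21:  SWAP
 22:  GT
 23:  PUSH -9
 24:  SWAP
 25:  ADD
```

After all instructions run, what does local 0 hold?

PUSH -4  -> [-4]
STORE 1  -> []
PUSH -45 -> [-45]
PUSH 5   -> [-45, 5]
SUB      -> [-50]
DUP      -> [-50, -50]
LOAD 1   -> [-50, -50, -4]
PUSH -3  -> [-50, -50, -4, -3]
STORE 1  -> [-50, -50, -4]
OVER     -> [-50, -50, -4, -50]
SWAP     -> [-50, -50, -50, -4]
MUL      -> [-50, -50, 200]
MOD      -> [-50, -50]
OVER     -> [-50, -50, -50]
PUSH -2  -> [-50, -50, -50, -2]
DUP      -> [-50, -50, -50, -2, -2]
POP      -> [-50, -50, -50, -2]
ROT      -> [-50, -50, -2, -50]
STORE 0  -> [-50, -50, -2]
POP      -> [-50, -50]
SWAP     -> [-50, -50]
GT       -> [0]
PUSH -9  -> [0, -9]
SWAP     -> [-9, 0]
ADD      -> [-9]

-50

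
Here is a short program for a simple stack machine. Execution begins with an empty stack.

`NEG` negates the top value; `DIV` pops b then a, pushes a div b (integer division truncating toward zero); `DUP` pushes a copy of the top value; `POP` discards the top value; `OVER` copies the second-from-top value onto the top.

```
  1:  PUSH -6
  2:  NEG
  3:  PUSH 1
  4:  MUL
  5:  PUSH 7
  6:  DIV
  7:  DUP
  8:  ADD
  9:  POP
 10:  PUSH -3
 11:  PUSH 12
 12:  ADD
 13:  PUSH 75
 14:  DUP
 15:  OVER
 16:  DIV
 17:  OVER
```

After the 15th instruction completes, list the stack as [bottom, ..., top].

PUSH -6 → [-6]
NEG     → [6]
PUSH 1  → [6, 1]
MUL     → [6]
PUSH 7  → [6, 7]
DIV     → [0]
DUP     → [0, 0]
ADD     → [0]
POP     → []
PUSH -3 → [-3]
PUSH 12 → [-3, 12]
ADD     → [9]
PUSH 75 → [9, 75]
DUP     → [9, 75, 75]
OVER    → [9, 75, 75, 75]

[9, 75, 75, 75]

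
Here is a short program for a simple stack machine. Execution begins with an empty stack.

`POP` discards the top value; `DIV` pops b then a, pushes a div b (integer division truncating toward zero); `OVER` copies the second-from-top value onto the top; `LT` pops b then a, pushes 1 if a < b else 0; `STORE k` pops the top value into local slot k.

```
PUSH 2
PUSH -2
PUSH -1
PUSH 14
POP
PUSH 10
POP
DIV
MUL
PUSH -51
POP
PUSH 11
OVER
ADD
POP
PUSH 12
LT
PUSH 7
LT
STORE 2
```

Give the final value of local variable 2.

1

PUSH 2   → [2]
PUSH -2  → [2, -2]
PUSH -1  → [2, -2, -1]
PUSH 14  → [2, -2, -1, 14]
POP      → [2, -2, -1]
PUSH 10  → [2, -2, -1, 10]
POP      → [2, -2, -1]
DIV      → [2, 2]
MUL      → [4]
PUSH -51 → [4, -51]
POP      → [4]
PUSH 11  → [4, 11]
OVER     → [4, 11, 4]
ADD      → [4, 15]
POP      → [4]
PUSH 12  → [4, 12]
LT       → [1]
PUSH 7   → [1, 7]
LT       → [1]
STORE 2  → []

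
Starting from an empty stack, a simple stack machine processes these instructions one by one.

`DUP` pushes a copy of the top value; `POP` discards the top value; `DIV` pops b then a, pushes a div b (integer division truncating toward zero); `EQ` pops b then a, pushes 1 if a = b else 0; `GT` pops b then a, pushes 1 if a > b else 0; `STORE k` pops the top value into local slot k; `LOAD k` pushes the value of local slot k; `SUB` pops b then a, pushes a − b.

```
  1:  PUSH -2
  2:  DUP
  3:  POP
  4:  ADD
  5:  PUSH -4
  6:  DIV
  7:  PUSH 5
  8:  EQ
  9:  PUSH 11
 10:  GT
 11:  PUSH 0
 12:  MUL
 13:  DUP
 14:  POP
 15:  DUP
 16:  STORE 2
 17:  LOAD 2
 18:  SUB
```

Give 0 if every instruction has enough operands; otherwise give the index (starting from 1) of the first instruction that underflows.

4

PUSH -2 → [-2]
DUP     → [-2, -2]
POP     → [-2]
ADD  — needs 2 operands, stack has 1 → underflow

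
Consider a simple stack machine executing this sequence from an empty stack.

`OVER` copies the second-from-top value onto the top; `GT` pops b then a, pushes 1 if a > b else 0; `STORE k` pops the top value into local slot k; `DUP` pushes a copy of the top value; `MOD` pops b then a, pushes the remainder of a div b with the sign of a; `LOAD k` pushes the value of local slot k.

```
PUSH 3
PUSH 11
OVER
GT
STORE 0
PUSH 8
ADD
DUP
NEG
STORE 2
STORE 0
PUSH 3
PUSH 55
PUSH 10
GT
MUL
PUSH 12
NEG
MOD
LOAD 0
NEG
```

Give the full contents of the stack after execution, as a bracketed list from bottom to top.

[3, -11]

PUSH 3  → [3]
PUSH 11 → [3, 11]
OVER    → [3, 11, 3]
GT      → [3, 1]
STORE 0 → [3]
PUSH 8  → [3, 8]
ADD     → [11]
DUP     → [11, 11]
NEG     → [11, -11]
STORE 2 → [11]
STORE 0 → []
PUSH 3  → [3]
PUSH 55 → [3, 55]
PUSH 10 → [3, 55, 10]
GT      → [3, 1]
MUL     → [3]
PUSH 12 → [3, 12]
NEG     → [3, -12]
MOD     → [3]
LOAD 0  → [3, 11]
NEG     → [3, -11]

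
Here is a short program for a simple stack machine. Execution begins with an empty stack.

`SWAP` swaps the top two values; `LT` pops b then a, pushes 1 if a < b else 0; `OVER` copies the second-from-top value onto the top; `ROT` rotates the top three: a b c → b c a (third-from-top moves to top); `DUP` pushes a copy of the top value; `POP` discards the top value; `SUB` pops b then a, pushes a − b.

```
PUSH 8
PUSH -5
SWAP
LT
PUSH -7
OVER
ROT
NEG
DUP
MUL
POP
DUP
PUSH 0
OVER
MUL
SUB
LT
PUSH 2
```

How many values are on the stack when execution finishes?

3

PUSH 8  -> 8
PUSH -5 -> 8 -5
SWAP    -> -5 8
LT      -> 1
PUSH -7 -> 1 -7
OVER    -> 1 -7 1
ROT     -> -7 1 1
NEG     -> -7 1 -1
DUP     -> -7 1 -1 -1
MUL     -> -7 1 1
POP     -> -7 1
DUP     -> -7 1 1
PUSH 0  -> -7 1 1 0
OVER    -> -7 1 1 0 1
MUL     -> -7 1 1 0
SUB     -> -7 1 1
LT      -> -7 0
PUSH 2  -> -7 0 2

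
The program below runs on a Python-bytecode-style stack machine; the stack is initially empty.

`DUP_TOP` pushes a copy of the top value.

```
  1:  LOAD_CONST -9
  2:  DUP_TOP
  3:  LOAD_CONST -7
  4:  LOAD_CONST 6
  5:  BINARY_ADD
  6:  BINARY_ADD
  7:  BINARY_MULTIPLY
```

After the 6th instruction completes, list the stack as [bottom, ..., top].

LOAD_CONST -9 : -9
DUP_TOP       : -9 -9
LOAD_CONST -7 : -9 -9 -7
LOAD_CONST 6  : -9 -9 -7 6
BINARY_ADD    : -9 -9 -1
BINARY_ADD    : -9 -10

[-9, -10]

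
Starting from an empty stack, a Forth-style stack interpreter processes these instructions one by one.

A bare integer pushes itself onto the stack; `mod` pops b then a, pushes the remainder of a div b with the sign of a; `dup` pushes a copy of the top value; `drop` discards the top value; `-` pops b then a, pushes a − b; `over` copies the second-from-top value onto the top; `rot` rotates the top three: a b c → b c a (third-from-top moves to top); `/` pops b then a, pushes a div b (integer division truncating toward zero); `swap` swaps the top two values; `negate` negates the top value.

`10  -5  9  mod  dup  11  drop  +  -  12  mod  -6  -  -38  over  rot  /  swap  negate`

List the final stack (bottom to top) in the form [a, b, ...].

[1, 38]

10     -> [10]
-5     -> [10, -5]
9      -> [10, -5, 9]
mod    -> [10, -5]
dup    -> [10, -5, -5]
11     -> [10, -5, -5, 11]
drop   -> [10, -5, -5]
+      -> [10, -10]
-      -> [20]
12     -> [20, 12]
mod    -> [8]
-6     -> [8, -6]
-      -> [14]
-38    -> [14, -38]
over   -> [14, -38, 14]
rot    -> [-38, 14, 14]
/      -> [-38, 1]
swap   -> [1, -38]
negate -> [1, 38]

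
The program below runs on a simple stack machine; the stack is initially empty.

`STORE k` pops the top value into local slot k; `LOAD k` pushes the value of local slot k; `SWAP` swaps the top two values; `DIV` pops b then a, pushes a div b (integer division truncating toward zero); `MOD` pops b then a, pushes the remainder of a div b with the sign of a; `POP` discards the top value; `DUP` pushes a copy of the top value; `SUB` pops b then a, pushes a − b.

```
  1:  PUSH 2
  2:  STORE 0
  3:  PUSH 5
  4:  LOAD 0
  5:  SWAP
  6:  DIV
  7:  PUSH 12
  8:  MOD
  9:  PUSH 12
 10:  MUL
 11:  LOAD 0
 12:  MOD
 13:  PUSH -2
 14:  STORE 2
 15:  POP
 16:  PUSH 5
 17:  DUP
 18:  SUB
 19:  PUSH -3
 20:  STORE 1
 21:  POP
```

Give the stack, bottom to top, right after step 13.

[0, -2]

PUSH 2  : [2]
STORE 0 : []
PUSH 5  : [5]
LOAD 0  : [5, 2]
SWAP    : [2, 5]
DIV     : [0]
PUSH 12 : [0, 12]
MOD     : [0]
PUSH 12 : [0, 12]
MUL     : [0]
LOAD 0  : [0, 2]
MOD     : [0]
PUSH -2 : [0, -2]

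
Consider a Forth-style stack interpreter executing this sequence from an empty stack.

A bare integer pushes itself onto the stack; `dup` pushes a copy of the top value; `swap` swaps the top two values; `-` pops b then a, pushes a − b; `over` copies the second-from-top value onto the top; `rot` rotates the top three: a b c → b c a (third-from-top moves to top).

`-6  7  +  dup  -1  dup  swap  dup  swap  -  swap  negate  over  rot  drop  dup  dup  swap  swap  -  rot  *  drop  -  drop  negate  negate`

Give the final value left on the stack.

-6      [-6]
7       [-6, 7]
+       [1]
dup     [1, 1]
-1      [1, 1, -1]
dup     [1, 1, -1, -1]
swap    [1, 1, -1, -1]
dup     [1, 1, -1, -1, -1]
swap    [1, 1, -1, -1, -1]
-       [1, 1, -1, 0]
swap    [1, 1, 0, -1]
negate  [1, 1, 0, 1]
over    [1, 1, 0, 1, 0]
rot     [1, 1, 1, 0, 0]
drop    [1, 1, 1, 0]
dup     [1, 1, 1, 0, 0]
dup     [1, 1, 1, 0, 0, 0]
swap    [1, 1, 1, 0, 0, 0]
swap    [1, 1, 1, 0, 0, 0]
-       [1, 1, 1, 0, 0]
rot     [1, 1, 0, 0, 1]
*       [1, 1, 0, 0]
drop    [1, 1, 0]
-       [1, 1]
drop    [1]
negate  [-1]
negate  [1]

1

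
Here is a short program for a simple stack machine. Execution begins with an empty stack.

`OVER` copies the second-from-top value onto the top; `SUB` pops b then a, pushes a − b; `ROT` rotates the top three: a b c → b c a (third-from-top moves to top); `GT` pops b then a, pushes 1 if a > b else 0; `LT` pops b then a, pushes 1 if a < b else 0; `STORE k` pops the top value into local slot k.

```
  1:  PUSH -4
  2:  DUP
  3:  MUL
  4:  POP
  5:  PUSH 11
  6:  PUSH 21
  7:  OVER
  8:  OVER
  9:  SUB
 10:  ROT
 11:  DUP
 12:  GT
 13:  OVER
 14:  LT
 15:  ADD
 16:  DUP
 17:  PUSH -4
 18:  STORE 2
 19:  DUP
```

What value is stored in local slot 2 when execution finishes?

-4

PUSH -4  [-4]
DUP      [-4, -4]
MUL      [16]
POP      []
PUSH 11  [11]
PUSH 21  [11, 21]
OVER     [11, 21, 11]
OVER     [11, 21, 11, 21]
SUB      [11, 21, -10]
ROT      [21, -10, 11]
DUP      [21, -10, 11, 11]
GT       [21, -10, 0]
OVER     [21, -10, 0, -10]
LT       [21, -10, 0]
ADD      [21, -10]
DUP      [21, -10, -10]
PUSH -4  [21, -10, -10, -4]
STORE 2  [21, -10, -10]
DUP      [21, -10, -10, -10]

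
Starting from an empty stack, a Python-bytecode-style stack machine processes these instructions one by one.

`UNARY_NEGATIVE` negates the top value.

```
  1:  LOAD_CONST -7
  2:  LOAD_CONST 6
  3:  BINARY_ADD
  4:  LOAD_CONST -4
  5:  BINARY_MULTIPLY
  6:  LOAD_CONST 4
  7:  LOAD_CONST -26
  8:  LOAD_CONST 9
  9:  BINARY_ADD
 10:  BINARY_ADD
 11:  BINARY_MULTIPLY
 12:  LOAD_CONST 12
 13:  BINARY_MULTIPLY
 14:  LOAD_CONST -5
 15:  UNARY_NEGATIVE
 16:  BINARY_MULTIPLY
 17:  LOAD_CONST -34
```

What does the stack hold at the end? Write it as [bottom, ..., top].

[-3120, -34]

LOAD_CONST -7   -> [-7]
LOAD_CONST 6    -> [-7, 6]
BINARY_ADD      -> [-1]
LOAD_CONST -4   -> [-1, -4]
BINARY_MULTIPLY -> [4]
LOAD_CONST 4    -> [4, 4]
LOAD_CONST -26  -> [4, 4, -26]
LOAD_CONST 9    -> [4, 4, -26, 9]
BINARY_ADD      -> [4, 4, -17]
BINARY_ADD      -> [4, -13]
BINARY_MULTIPLY -> [-52]
LOAD_CONST 12   -> [-52, 12]
BINARY_MULTIPLY -> [-624]
LOAD_CONST -5   -> [-624, -5]
UNARY_NEGATIVE  -> [-624, 5]
BINARY_MULTIPLY -> [-3120]
LOAD_CONST -34  -> [-3120, -34]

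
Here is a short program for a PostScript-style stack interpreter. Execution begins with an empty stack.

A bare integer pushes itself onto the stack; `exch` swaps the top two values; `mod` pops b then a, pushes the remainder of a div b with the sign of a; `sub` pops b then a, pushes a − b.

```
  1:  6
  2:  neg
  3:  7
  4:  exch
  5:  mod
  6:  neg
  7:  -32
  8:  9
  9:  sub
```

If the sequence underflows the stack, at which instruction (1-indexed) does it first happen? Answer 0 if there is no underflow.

6     [6]
neg   [-6]
7     [-6, 7]
exch  [7, -6]
mod   [1]
neg   [-1]
-32   [-1, -32]
9     [-1, -32, 9]
sub   [-1, -41]

0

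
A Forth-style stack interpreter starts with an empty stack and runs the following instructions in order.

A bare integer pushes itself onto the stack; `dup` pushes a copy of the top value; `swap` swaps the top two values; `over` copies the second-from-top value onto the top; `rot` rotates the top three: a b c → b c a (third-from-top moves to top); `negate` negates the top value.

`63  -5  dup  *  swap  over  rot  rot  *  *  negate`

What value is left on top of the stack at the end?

-39375

63     -> 63
-5     -> 63 -5
dup    -> 63 -5 -5
*      -> 63 25
swap   -> 25 63
over   -> 25 63 25
rot    -> 63 25 25
rot    -> 25 25 63
*      -> 25 1575
*      -> 39375
negate -> -39375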